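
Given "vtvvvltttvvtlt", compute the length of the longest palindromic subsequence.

9

Using dp[i][j] = 2 + dp[i+1][j−1] if the ends match, else max(dp[i+1][j], dp[i][j−1]):
dp[1][14] = 9. A witness is tvvtttvvt at positions 2,4,5,7,8,9,10,11,14.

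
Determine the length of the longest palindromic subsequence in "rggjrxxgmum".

Using dp[i][j] = 2 + dp[i+1][j−1] if the ends match, else max(dp[i+1][j], dp[i][j−1]):
dp[1][11] = 4. A witness is gxxg at positions 3,6,7,8.

4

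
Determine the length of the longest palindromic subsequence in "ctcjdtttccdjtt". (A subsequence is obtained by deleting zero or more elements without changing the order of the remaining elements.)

One longest palindromic subsequence is tjdtttdjt (positions 2,4,5,6,7,8,11,12,14); it reads the same forward and backward, and the interval DP gives dp[1][14] = 9.

9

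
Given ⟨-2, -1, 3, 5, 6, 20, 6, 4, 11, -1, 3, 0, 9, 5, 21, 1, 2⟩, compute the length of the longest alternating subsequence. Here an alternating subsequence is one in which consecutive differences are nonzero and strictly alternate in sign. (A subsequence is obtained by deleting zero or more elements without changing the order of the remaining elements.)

A longest alternating subsequence is -2, 20, 6, 11, -1, 3, 0, 9, 5, 21, 1, 2 (positions 1,6,7,9,10,11,12,13,14,15,16,17); its 11 consecutive differences strictly alternate in sign, and length 12 is optimal.

12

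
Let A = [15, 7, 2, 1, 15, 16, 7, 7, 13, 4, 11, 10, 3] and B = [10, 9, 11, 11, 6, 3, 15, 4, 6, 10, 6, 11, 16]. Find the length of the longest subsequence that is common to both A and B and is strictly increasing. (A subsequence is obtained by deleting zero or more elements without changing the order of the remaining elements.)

2

For each value that appears in both, track the longest common increasing run ending there.
The best achievable length is 2; one witness is 4, 10 (A-positions 10,12, B-positions 8,10).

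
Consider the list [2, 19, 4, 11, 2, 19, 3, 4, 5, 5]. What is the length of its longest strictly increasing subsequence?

4

One longest increasing subsequence is 2, 4, 11, 19 (positions 1,3,4,6), of length 4; no longer one exists.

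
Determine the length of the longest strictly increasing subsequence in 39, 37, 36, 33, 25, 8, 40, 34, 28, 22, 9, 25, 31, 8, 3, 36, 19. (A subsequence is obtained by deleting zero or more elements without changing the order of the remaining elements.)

5

Let dp[i] be the longest increasing subsequence ending at position i. Then dp = [1, 1, 1, 1, 1, 1, 2, 2, 2, 2, 2, 3, 4, 1, 1, 5, 3].
The maximum is 5; one witness is 8, 22, 25, 31, 36 at positions 6,10,12,13,16.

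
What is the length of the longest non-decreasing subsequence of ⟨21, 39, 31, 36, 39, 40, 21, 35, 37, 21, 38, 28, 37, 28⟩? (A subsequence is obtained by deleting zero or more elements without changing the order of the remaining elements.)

5

One longest non-decreasing subsequence is 21, 31, 36, 39, 40 (positions 1,3,4,5,6), of length 5; no longer one exists.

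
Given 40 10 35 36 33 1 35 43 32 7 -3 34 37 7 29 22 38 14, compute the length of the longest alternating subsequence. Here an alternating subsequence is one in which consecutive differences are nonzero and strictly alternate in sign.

12

A longest alternating subsequence is 40, 10, 35, 33, 35, 32, 34, 7, 29, 22, 38, 14 (positions 1,2,3,5,7,9,12,14,15,16,17,18); its 11 consecutive differences strictly alternate in sign, and length 12 is optimal.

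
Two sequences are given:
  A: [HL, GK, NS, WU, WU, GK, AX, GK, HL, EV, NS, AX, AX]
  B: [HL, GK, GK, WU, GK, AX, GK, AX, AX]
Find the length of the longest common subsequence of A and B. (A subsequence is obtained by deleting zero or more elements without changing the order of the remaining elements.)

A longest common subsequence is HL, GK, WU, GK, AX, GK, AX, AX (length 8); the LCS DP confirms no longer common subsequence exists.

8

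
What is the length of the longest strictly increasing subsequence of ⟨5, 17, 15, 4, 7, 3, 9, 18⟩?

Let dp[i] be the longest increasing subsequence ending at position i. Then dp = [1, 2, 2, 1, 2, 1, 3, 4].
The maximum is 4; one witness is 5, 7, 9, 18 at positions 1,5,7,8.

4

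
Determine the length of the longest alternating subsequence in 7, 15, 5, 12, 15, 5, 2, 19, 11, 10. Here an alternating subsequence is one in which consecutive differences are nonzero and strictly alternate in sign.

7

Track the best alternating length ending on an up-step vs a down-step at each position: up/down = 1/1, 2/1, 1/3, 4/3, 4/1, 1/5, 1/5, 6/1, 6/7, 6/7.
The maximum over both is 7; one such subsequence is 7, 15, 5, 12, 5, 19, 11.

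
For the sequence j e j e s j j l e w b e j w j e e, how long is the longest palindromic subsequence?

One longest palindromic subsequence is eejjebejjee (positions 2,4,6,7,9,11,12,13,15,16,17); it reads the same forward and backward, and the interval DP gives dp[1][17] = 11.

11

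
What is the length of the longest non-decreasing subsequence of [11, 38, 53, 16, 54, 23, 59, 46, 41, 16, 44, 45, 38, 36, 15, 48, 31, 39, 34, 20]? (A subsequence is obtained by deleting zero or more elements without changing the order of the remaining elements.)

7

Scanning left to right, the best length ending at each element is: 11→1, 38→2, 53→3, 16→2, 54→4, 23→3, 59→5, 46→4, 41→4, 16→3, 44→5, 45→6, 38→4, 36→4, 15→2, 48→7, 31→4, 39→5, 34→5, 20→4.
So the longest non-decreasing subsequence has length 7, e.g. 11, 16, 23, 41, 44, 45, 48.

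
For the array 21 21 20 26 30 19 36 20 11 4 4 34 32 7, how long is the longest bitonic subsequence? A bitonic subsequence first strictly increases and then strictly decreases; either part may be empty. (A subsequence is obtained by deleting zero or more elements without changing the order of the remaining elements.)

Let inc[i] be the LIS ending at i and dec[i] the longest strictly decreasing subsequence starting at i. inc = [1, 1, 1, 2, 3, 1, 4, 2, 1, 1, 1, 4, 4, 2], dec = [5, 5, 4, 4, 4, 3, 4, 3, 2, 1, 1, 3, 2, 1].
max_i inc[i]+dec[i]−1 = 7, with one witness 21, 26, 30, 36, 34, 32, 7.

7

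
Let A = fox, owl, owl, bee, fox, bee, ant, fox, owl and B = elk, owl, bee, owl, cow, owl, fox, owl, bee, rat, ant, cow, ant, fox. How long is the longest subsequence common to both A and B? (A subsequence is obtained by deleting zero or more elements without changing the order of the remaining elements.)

Backtracking the LCS table gives one alignment: owl (A2,B4) → owl (A3,B6) → fox (A5,B7) → bee (A6,B9) → ant (A7,B13) → fox (A8,B14).
So the longest common subsequence has length 6.

6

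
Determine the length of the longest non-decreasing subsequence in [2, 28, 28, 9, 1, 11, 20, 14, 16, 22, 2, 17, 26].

7

One longest non-decreasing subsequence is 2, 9, 11, 14, 16, 22, 26 (positions 1,4,6,8,9,10,13), of length 7; no longer one exists.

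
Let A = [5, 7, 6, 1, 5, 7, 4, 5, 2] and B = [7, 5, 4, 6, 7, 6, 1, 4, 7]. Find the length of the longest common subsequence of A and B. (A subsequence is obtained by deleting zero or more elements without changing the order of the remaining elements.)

5

Backtracking the LCS table gives one alignment: 5 (A1,B2) → 7 (A2,B5) → 6 (A3,B6) → 1 (A4,B7) → 7 (A6,B9).
So the longest common subsequence has length 5.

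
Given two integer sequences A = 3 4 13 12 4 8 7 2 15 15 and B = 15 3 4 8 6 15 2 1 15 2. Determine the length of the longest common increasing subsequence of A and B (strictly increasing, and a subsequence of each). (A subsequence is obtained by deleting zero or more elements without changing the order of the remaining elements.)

A longest common strictly increasing subsequence is 3, 4, 8, 15 (length 4); it appears in order in both A and B, and no longer such subsequence exists.

4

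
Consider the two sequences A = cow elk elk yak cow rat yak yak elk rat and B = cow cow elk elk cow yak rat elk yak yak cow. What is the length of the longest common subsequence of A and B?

A longest common subsequence is cow, elk, elk, yak, rat, yak, yak (length 7); the LCS DP confirms no longer common subsequence exists.

7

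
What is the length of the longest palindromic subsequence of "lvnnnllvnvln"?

8

One longest palindromic subsequence is lvnllnvl (positions 1,2,3,6,7,9,10,11); it reads the same forward and backward, and the interval DP gives dp[1][12] = 8.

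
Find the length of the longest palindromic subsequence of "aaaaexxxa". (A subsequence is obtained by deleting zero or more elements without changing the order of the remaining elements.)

5

One longest palindromic subsequence is axxxa (positions 1,6,7,8,9); it reads the same forward and backward, and the interval DP gives dp[1][9] = 5.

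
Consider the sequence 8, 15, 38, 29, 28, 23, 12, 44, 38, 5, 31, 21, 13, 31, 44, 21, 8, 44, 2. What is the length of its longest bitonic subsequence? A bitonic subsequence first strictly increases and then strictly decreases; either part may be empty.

10

Let inc[i] be the LIS ending at i and dec[i] the longest strictly decreasing subsequence starting at i. inc = [1, 2, 3, 3, 3, 3, 2, 4, 4, 1, 4, 3, 3, 4, 5, 4, 2, 5, 1], dec = [3, 4, 8, 7, 6, 5, 3, 7, 6, 2, 5, 4, 3, 4, 4, 3, 2, 2, 1].
max_i inc[i]+dec[i]−1 = 10, with one witness 8, 15, 38, 29, 28, 23, 21, 13, 8, 2.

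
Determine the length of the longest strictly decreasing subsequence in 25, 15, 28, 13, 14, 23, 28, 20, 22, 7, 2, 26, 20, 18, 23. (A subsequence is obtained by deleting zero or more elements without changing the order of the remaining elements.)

Let dp[i] be the longest decreasing subsequence ending at position i. Then dp = [1, 2, 1, 3, 3, 2, 1, 3, 3, 4, 5, 2, 4, 5, 3].
The maximum is 5; one witness is 25, 15, 13, 7, 2 at positions 1,2,4,10,11.

5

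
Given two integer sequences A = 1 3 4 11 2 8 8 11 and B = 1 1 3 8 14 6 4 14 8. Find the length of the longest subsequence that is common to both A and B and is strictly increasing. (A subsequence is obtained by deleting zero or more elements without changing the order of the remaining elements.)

4

For each value that appears in both, track the longest common increasing run ending there.
The best achievable length is 4; one witness is 1, 3, 4, 8 (A-positions 1,2,3,6, B-positions 1,3,7,9).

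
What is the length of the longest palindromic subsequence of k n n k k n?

Using dp[i][j] = 2 + dp[i+1][j−1] if the ends match, else max(dp[i+1][j], dp[i][j−1]):
dp[1][6] = 4. A witness is nkkn at positions 2,4,5,6.

4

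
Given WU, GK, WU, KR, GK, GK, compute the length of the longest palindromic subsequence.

3

One longest palindromic subsequence is GK GK GK (positions 2,5,6); it reads the same forward and backward, and the interval DP gives dp[1][6] = 3.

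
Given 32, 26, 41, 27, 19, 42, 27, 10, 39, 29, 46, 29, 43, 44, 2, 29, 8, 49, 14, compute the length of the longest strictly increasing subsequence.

Scanning left to right, the best length ending at each element is: 32→1, 26→1, 41→2, 27→2, 19→1, 42→3, 27→2, 10→1, 39→3, 29→3, 46→4, 29→3, 43→4, 44→5, 2→1, 29→3, 8→2, 49→6, 14→3.
So the longest increasing subsequence has length 6, e.g. 32, 41, 42, 43, 44, 49.

6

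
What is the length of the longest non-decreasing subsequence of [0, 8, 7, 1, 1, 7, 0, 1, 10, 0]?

One longest non-decreasing subsequence is 0, 1, 1, 7, 10 (positions 1,4,5,6,9), of length 5; no longer one exists.

5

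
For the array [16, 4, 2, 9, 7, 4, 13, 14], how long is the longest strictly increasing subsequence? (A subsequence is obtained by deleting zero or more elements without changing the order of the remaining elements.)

4

Scanning left to right, the best length ending at each element is: 16→1, 4→1, 2→1, 9→2, 7→2, 4→2, 13→3, 14→4.
So the longest increasing subsequence has length 4, e.g. 4, 9, 13, 14.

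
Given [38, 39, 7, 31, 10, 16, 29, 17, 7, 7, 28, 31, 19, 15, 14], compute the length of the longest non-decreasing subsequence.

6

Scanning left to right, the best length ending at each element is: 38→1, 39→2, 7→1, 31→2, 10→2, 16→3, 29→4, 17→4, 7→2, 7→3, 28→5, 31→6, 19→5, 15→4, 14→4.
So the longest non-decreasing subsequence has length 6, e.g. 7, 10, 16, 17, 28, 31.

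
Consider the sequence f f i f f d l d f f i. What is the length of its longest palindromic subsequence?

9

One longest palindromic subsequence is iffdldffi (positions 3,4,5,6,7,8,9,10,11); it reads the same forward and backward, and the interval DP gives dp[1][11] = 9.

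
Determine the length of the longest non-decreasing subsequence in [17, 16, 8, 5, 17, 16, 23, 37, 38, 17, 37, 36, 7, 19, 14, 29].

5

Scanning left to right, the best length ending at each element is: 17→1, 16→1, 8→1, 5→1, 17→2, 16→2, 23→3, 37→4, 38→5, 17→3, 37→5, 36→4, 7→2, 19→4, 14→3, 29→5.
So the longest non-decreasing subsequence has length 5, e.g. 17, 17, 23, 37, 38.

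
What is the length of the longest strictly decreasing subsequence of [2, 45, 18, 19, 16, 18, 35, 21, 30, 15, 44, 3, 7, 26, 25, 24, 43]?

6

Let dp[i] be the longest decreasing subsequence ending at position i. Then dp = [1, 1, 2, 2, 3, 3, 2, 3, 3, 4, 2, 5, 5, 4, 5, 6, 3].
The maximum is 6; one witness is 45, 35, 30, 26, 25, 24 at positions 2,7,9,14,15,16.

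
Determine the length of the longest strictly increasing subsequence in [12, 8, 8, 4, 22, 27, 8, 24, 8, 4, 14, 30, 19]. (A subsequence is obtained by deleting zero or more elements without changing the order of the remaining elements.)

Scanning left to right, the best length ending at each element is: 12→1, 8→1, 8→1, 4→1, 22→2, 27→3, 8→2, 24→3, 8→2, 4→1, 14→3, 30→4, 19→4.
So the longest increasing subsequence has length 4, e.g. 12, 22, 27, 30.

4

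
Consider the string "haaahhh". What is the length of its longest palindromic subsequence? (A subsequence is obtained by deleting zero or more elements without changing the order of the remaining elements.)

Using dp[i][j] = 2 + dp[i+1][j−1] if the ends match, else max(dp[i+1][j], dp[i][j−1]):
dp[1][7] = 5. A witness is haaah at positions 1,2,3,4,7.

5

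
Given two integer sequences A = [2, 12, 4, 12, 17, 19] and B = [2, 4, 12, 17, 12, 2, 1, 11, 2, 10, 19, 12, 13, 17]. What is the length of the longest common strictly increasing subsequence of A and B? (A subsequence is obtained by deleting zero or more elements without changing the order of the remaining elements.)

A longest common strictly increasing subsequence is 2, 4, 12, 17, 19 (length 5); it appears in order in both A and B, and no longer such subsequence exists.

5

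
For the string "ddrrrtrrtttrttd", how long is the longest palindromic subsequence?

9

One longest palindromic subsequence is dtrtttrtd (positions 1,6,8,9,10,11,12,14,15); it reads the same forward and backward, and the interval DP gives dp[1][15] = 9.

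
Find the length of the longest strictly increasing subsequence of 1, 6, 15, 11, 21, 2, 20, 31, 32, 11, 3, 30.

6

Let dp[i] be the longest increasing subsequence ending at position i. Then dp = [1, 2, 3, 3, 4, 2, 4, 5, 6, 3, 3, 5].
The maximum is 6; one witness is 1, 6, 15, 21, 31, 32 at positions 1,2,3,5,8,9.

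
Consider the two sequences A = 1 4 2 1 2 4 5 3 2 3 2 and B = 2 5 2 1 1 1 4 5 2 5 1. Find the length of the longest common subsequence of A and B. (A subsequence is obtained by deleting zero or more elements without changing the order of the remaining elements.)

5

A longest common subsequence is 1, 1, 4, 5, 2 (length 5); the LCS DP confirms no longer common subsequence exists.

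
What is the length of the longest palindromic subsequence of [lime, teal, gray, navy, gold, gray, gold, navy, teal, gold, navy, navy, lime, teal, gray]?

Using dp[i][j] = 2 + dp[i+1][j−1] if the ends match, else max(dp[i+1][j], dp[i][j−1]):
dp[1][15] = 9. A witness is lime teal navy gold gray gold navy teal lime at positions 1,2,4,5,6,7,8,9,13.

9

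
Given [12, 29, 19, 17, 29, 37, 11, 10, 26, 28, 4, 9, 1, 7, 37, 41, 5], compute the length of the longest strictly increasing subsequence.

One longest increasing subsequence is 12, 19, 26, 28, 37, 41 (positions 1,3,9,10,15,16), of length 6; no longer one exists.

6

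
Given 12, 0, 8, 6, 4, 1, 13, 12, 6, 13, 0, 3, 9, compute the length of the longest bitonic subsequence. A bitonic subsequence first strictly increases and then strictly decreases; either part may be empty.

One longest bitonic subsequence is 12, 8, 6, 4, 1, 0 (positions 1,3,4,5,6,11): it rises to 12 then falls. Length 6 is optimal.

6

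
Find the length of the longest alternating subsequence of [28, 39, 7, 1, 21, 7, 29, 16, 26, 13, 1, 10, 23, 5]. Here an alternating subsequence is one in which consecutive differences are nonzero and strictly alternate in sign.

11

A longest alternating subsequence is 28, 39, 7, 21, 7, 29, 16, 26, 1, 10, 5 (positions 1,2,3,5,6,7,8,9,11,12,14); its 10 consecutive differences strictly alternate in sign, and length 11 is optimal.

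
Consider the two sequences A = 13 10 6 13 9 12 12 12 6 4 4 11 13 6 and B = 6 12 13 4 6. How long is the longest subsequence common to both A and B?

A longest common subsequence is 6, 13, 4, 6 (length 4); the LCS DP confirms no longer common subsequence exists.

4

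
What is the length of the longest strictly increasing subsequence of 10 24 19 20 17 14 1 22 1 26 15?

5

Scanning left to right, the best length ending at each element is: 10→1, 24→2, 19→2, 20→3, 17→2, 14→2, 1→1, 22→4, 1→1, 26→5, 15→3.
So the longest increasing subsequence has length 5, e.g. 10, 19, 20, 22, 26.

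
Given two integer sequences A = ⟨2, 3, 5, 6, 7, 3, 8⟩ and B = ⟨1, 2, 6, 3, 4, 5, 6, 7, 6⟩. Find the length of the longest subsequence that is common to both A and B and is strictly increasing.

For each value that appears in both, track the longest common increasing run ending there.
The best achievable length is 5; one witness is 2, 3, 5, 6, 7 (A-positions 1,2,3,4,5, B-positions 2,4,6,7,8).

5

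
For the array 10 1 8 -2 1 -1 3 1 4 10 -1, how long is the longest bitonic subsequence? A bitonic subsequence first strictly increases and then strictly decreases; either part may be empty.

6

Let inc[i] be the LIS ending at i and dec[i] the longest strictly decreasing subsequence starting at i. inc = [1, 1, 2, 1, 2, 2, 3, 3, 4, 5, 2], dec = [5, 2, 4, 1, 2, 1, 3, 2, 2, 2, 1].
max_i inc[i]+dec[i]−1 = 6, with one witness -2, 1, 3, 4, 10, -1.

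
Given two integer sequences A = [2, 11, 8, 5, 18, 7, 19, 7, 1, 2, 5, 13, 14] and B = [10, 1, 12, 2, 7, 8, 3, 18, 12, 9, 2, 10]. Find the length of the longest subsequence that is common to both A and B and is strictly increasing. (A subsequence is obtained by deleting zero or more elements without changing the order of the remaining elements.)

For each value that appears in both, track the longest common increasing run ending there.
The best achievable length is 3; one witness is 2, 8, 18 (A-positions 1,3,5, B-positions 4,6,8).

3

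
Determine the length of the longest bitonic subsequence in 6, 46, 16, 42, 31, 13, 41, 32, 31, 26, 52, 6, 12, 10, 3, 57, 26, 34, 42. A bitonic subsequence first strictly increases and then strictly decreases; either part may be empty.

One longest bitonic subsequence is 6, 46, 42, 41, 32, 31, 26, 12, 10, 3 (positions 1,2,4,7,8,9,10,13,14,15): it rises to 46 then falls. Length 10 is optimal.

10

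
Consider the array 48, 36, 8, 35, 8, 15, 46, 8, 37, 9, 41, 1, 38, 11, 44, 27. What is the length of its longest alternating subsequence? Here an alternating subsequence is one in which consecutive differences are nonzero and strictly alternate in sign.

Track the best alternating length ending on an up-step vs a down-step at each position: up/down = 1/1, 1/2, 1/2, 3/2, 1/4, 5/4, 5/2, 1/6, 7/6, 7/8, 9/6, 1/10, 11/10, 11/12, 13/6, 13/14.
The maximum over both is 14; one such subsequence is 48, 8, 35, 8, 15, 8, 37, 9, 41, 1, 38, 11, 44, 27.

14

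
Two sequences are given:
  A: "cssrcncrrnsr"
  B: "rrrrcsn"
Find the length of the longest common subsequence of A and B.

A longest common subsequence is rrrn (length 4); the LCS DP confirms no longer common subsequence exists.

4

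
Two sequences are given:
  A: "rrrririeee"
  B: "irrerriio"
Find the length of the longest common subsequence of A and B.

6

Backtracking the LCS table gives one alignment: r (A1,B2) → r (A2,B3) → r (A3,B5) → r (A4,B6) → i (A5,B7) → i (A7,B8).
So the longest common subsequence has length 6.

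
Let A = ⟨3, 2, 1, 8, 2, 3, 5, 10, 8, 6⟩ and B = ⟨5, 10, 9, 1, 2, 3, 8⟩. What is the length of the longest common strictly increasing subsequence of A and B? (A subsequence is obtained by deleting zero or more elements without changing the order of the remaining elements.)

4

A longest common strictly increasing subsequence is 1, 2, 3, 8 (length 4); it appears in order in both A and B, and no longer such subsequence exists.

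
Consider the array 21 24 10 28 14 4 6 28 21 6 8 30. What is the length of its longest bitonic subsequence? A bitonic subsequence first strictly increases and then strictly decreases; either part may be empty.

One longest bitonic subsequence is 21, 24, 28, 21, 8 (positions 1,2,4,9,11): it rises to 28 then falls. Length 5 is optimal.

5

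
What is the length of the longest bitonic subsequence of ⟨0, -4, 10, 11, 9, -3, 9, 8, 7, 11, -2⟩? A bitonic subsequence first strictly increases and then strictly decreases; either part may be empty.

Let inc[i] be the LIS ending at i and dec[i] the longest strictly decreasing subsequence starting at i. inc = [1, 1, 2, 3, 2, 2, 3, 3, 3, 4, 3], dec = [2, 1, 5, 5, 4, 1, 4, 3, 2, 2, 1].
max_i inc[i]+dec[i]−1 = 7, with one witness 0, 10, 11, 9, 8, 7, -2.

7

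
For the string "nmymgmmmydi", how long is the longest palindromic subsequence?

One longest palindromic subsequence is ymmmmy (positions 3,4,6,7,8,9); it reads the same forward and backward, and the interval DP gives dp[1][11] = 6.

6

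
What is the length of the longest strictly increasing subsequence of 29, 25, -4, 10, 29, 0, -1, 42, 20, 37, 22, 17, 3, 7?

Scanning left to right, the best length ending at each element is: 29→1, 25→1, -4→1, 10→2, 29→3, 0→2, -1→2, 42→4, 20→3, 37→4, 22→4, 17→3, 3→3, 7→4.
So the longest increasing subsequence has length 4, e.g. -4, 10, 29, 42.

4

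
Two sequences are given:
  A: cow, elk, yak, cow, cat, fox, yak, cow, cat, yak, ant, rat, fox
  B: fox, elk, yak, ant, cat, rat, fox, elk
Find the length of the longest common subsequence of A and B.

5

A longest common subsequence is elk, yak, cat, rat, fox (length 5); the LCS DP confirms no longer common subsequence exists.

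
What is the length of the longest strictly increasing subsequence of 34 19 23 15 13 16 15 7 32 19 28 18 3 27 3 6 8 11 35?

Let dp[i] be the longest increasing subsequence ending at position i. Then dp = [1, 1, 2, 1, 1, 2, 2, 1, 3, 3, 4, 3, 1, 4, 1, 2, 3, 4, 5].
The maximum is 5; one witness is 15, 16, 19, 28, 35 at positions 4,6,10,11,19.

5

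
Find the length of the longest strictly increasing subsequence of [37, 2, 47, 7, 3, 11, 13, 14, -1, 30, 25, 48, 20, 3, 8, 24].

7

One longest increasing subsequence is 2, 7, 11, 13, 14, 30, 48 (positions 2,4,6,7,8,10,12), of length 7; no longer one exists.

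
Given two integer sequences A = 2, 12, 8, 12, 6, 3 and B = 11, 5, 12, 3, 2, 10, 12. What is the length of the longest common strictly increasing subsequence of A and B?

2

A longest common strictly increasing subsequence is 2, 12 (length 2); it appears in order in both A and B, and no longer such subsequence exists.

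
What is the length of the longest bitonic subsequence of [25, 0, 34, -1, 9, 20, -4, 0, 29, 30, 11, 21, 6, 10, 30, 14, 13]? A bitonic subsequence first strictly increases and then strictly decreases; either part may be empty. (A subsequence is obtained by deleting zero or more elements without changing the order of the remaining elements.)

Let inc[i] be the LIS ending at i and dec[i] the longest strictly decreasing subsequence starting at i. inc = [1, 1, 2, 1, 2, 3, 1, 2, 4, 5, 3, 4, 3, 4, 5, 5, 5], dec = [4, 3, 5, 2, 2, 3, 1, 1, 4, 4, 2, 3, 1, 1, 3, 2, 1].
max_i inc[i]+dec[i]−1 = 8, with one witness 0, 9, 20, 29, 30, 21, 14, 13.

8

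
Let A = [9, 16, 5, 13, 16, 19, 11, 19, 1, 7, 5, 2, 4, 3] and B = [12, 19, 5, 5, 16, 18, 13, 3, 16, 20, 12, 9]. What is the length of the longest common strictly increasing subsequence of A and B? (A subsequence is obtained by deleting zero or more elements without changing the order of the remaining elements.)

For each value that appears in both, track the longest common increasing run ending there.
The best achievable length is 3; one witness is 5, 13, 16 (A-positions 3,4,5, B-positions 3,7,9).

3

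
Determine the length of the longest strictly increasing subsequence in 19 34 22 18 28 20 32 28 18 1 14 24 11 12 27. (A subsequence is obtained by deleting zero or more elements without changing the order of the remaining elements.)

4

Scanning left to right, the best length ending at each element is: 19→1, 34→2, 22→2, 18→1, 28→3, 20→2, 32→4, 28→3, 18→1, 1→1, 14→2, 24→3, 11→2, 12→3, 27→4.
So the longest increasing subsequence has length 4, e.g. 19, 22, 28, 32.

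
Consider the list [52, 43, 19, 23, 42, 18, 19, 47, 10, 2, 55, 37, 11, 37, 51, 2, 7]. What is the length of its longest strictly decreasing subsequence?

6

Scanning left to right, the best length ending at each element is: 52→1, 43→2, 19→3, 23→3, 42→3, 18→4, 19→4, 47→2, 10→5, 2→6, 55→1, 37→4, 11→5, 37→4, 51→2, 2→6, 7→6.
So the longest decreasing subsequence has length 6, e.g. 52, 43, 19, 18, 10, 2.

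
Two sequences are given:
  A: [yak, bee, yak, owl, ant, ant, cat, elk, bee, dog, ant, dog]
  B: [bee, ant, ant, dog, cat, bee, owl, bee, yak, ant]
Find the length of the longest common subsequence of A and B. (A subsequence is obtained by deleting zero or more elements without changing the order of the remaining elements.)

6

Backtracking the LCS table gives one alignment: bee (A2,B1) → ant (A5,B2) → ant (A6,B3) → cat (A7,B5) → bee (A9,B8) → ant (A11,B10).
So the longest common subsequence has length 6.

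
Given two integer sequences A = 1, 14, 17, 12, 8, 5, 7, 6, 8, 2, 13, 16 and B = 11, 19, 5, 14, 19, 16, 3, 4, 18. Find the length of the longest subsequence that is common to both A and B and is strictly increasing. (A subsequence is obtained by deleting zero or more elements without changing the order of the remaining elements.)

A longest common strictly increasing subsequence is 5, 16 (length 2); it appears in order in both A and B, and no longer such subsequence exists.

2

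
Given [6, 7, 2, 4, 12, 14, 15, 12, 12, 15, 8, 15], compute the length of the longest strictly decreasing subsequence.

Let dp[i] be the longest decreasing subsequence ending at position i. Then dp = [1, 1, 2, 2, 1, 1, 1, 2, 2, 1, 3, 1].
The maximum is 3; one witness is 14, 12, 8 at positions 6,8,11.

3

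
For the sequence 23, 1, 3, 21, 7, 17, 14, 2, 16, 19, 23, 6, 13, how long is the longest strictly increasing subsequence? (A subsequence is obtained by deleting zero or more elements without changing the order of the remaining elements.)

Let dp[i] be the longest increasing subsequence ending at position i. Then dp = [1, 1, 2, 3, 3, 4, 4, 2, 5, 6, 7, 3, 4].
The maximum is 7; one witness is 1, 3, 7, 14, 16, 19, 23 at positions 2,3,5,7,9,10,11.

7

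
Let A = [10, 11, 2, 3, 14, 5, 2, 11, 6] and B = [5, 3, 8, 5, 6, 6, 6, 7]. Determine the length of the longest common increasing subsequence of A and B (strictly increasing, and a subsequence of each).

3

For each value that appears in both, track the longest common increasing run ending there.
The best achievable length is 3; one witness is 3, 5, 6 (A-positions 4,6,9, B-positions 2,4,5).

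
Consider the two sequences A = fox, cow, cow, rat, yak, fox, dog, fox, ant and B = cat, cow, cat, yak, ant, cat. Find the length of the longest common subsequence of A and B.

3

Backtracking the LCS table gives one alignment: cow (A2,B2) → yak (A5,B4) → ant (A9,B5).
So the longest common subsequence has length 3.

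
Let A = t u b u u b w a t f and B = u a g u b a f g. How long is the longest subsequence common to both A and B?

A longest common subsequence is uubaf (length 5); the LCS DP confirms no longer common subsequence exists.

5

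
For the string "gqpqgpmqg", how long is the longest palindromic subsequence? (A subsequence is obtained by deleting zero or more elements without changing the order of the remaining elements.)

7

One longest palindromic subsequence is gqpgpqg (positions 1,2,3,5,6,8,9); it reads the same forward and backward, and the interval DP gives dp[1][9] = 7.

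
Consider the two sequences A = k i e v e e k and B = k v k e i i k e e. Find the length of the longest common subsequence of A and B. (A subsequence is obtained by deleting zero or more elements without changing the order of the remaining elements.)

Backtracking the LCS table gives one alignment: k (A1,B3) → i (A2,B6) → e (A5,B8) → e (A6,B9).
So the longest common subsequence has length 4.

4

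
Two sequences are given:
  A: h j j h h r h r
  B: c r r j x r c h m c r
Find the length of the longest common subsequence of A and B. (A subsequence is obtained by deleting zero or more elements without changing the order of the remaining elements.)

4

A longest common subsequence is jrhr (length 4); the LCS DP confirms no longer common subsequence exists.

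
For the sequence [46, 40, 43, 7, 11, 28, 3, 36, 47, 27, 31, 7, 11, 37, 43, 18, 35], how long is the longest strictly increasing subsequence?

Let dp[i] be the longest increasing subsequence ending at position i. Then dp = [1, 1, 2, 1, 2, 3, 1, 4, 5, 3, 4, 2, 3, 5, 6, 4, 5].
The maximum is 6; one witness is 7, 11, 28, 36, 37, 43 at positions 4,5,6,8,14,15.

6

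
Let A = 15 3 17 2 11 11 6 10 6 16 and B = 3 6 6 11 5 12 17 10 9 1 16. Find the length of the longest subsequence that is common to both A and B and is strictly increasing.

A longest common strictly increasing subsequence is 3, 6, 10, 16 (length 4); it appears in order in both A and B, and no longer such subsequence exists.

4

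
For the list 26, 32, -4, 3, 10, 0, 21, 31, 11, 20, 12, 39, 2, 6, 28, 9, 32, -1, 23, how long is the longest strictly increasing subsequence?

Let dp[i] be the longest increasing subsequence ending at position i. Then dp = [1, 2, 1, 2, 3, 2, 4, 5, 4, 5, 5, 6, 3, 4, 6, 5, 7, 2, 6].
The maximum is 7; one witness is -4, 3, 10, 11, 20, 28, 32 at positions 3,4,5,9,10,15,17.

7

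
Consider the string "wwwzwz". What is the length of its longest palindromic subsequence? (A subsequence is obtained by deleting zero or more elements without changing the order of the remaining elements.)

4

Using dp[i][j] = 2 + dp[i+1][j−1] if the ends match, else max(dp[i+1][j], dp[i][j−1]):
dp[1][6] = 4. A witness is wwww at positions 1,2,3,5.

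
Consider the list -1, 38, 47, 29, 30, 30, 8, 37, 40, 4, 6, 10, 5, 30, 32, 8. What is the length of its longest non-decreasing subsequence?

One longest non-decreasing subsequence is -1, 29, 30, 30, 37, 40 (positions 1,4,5,6,8,9), of length 6; no longer one exists.

6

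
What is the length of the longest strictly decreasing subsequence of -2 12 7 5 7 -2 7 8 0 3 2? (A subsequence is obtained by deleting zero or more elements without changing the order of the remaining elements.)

Let dp[i] be the longest decreasing subsequence ending at position i. Then dp = [1, 1, 2, 3, 2, 4, 2, 2, 4, 4, 5].
The maximum is 5; one witness is 12, 7, 5, 3, 2 at positions 2,3,4,10,11.

5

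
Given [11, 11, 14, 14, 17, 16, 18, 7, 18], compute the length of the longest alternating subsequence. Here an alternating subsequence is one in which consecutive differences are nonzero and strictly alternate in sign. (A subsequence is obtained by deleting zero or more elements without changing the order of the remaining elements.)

Track the best alternating length ending on an up-step vs a down-step at each position: up/down = 1/1, 1/1, 2/1, 2/1, 2/1, 2/3, 4/1, 1/5, 6/1.
The maximum over both is 6; one such subsequence is 11, 17, 16, 18, 7, 18.

6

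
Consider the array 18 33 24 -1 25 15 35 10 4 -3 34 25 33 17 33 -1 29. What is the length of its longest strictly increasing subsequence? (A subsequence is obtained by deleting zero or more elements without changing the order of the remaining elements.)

4

Let dp[i] be the longest increasing subsequence ending at position i. Then dp = [1, 2, 2, 1, 3, 2, 4, 2, 2, 1, 4, 3, 4, 3, 4, 2, 4].
The maximum is 4; one witness is 18, 24, 25, 35 at positions 1,3,5,7.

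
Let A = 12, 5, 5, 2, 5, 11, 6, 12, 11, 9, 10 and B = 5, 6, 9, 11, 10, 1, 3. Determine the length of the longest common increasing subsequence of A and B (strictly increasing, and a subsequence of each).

4

For each value that appears in both, track the longest common increasing run ending there.
The best achievable length is 4; one witness is 5, 6, 9, 10 (A-positions 2,7,10,11, B-positions 1,2,3,5).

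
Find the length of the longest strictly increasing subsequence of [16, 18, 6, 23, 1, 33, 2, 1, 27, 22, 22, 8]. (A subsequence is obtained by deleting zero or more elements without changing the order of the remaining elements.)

4

Scanning left to right, the best length ending at each element is: 16→1, 18→2, 6→1, 23→3, 1→1, 33→4, 2→2, 1→1, 27→4, 22→3, 22→3, 8→3.
So the longest increasing subsequence has length 4, e.g. 16, 18, 23, 33.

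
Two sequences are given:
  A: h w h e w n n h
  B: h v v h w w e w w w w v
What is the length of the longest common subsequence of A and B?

4

Backtracking the LCS table gives one alignment: h (A1,B4) → w (A2,B6) → e (A4,B7) → w (A5,B11).
So the longest common subsequence has length 4.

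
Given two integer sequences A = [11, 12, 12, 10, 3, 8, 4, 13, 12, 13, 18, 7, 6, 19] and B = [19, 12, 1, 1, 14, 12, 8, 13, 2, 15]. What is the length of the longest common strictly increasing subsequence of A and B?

2

A longest common strictly increasing subsequence is 12, 13 (length 2); it appears in order in both A and B, and no longer such subsequence exists.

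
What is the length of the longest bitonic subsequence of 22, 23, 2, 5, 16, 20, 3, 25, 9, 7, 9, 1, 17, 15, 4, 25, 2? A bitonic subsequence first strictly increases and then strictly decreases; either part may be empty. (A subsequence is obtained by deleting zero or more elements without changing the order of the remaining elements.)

One longest bitonic subsequence is 2, 5, 16, 20, 25, 17, 15, 4, 2 (positions 3,4,5,6,8,13,14,15,17): it rises to 25 then falls. Length 9 is optimal.

9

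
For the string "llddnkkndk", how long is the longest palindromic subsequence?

6

Using dp[i][j] = 2 + dp[i+1][j−1] if the ends match, else max(dp[i+1][j], dp[i][j−1]):
dp[1][10] = 6. A witness is dnkknd at positions 4,5,6,7,8,9.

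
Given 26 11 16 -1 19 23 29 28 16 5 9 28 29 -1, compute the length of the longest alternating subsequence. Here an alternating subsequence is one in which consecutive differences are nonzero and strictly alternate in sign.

8

A longest alternating subsequence is 26, 11, 16, -1, 19, 5, 9, -1 (positions 1,2,3,4,5,10,11,14); its 7 consecutive differences strictly alternate in sign, and length 8 is optimal.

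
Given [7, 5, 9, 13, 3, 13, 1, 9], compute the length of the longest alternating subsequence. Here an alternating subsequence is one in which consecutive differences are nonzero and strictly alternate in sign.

Track the best alternating length ending on an up-step vs a down-step at each position: up/down = 1/1, 1/2, 3/1, 3/1, 1/4, 5/1, 1/6, 7/6.
The maximum over both is 7; one such subsequence is 7, 5, 9, 3, 13, 1, 9.

7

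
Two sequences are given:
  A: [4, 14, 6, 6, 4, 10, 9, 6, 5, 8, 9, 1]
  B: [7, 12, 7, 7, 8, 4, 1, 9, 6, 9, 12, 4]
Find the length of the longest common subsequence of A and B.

4

Backtracking the LCS table gives one alignment: 4 (A1,B6) → 9 (A7,B8) → 6 (A8,B9) → 9 (A11,B10).
So the longest common subsequence has length 4.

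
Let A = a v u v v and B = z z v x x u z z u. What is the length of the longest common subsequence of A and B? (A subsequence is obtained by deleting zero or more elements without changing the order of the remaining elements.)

2

A longest common subsequence is vu (length 2); the LCS DP confirms no longer common subsequence exists.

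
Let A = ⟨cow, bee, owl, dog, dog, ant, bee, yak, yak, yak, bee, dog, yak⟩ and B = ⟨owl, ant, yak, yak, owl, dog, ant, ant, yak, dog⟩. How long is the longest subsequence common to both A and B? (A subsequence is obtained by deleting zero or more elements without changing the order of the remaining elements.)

A longest common subsequence is owl, ant, yak, yak, yak, dog (length 6); the LCS DP confirms no longer common subsequence exists.

6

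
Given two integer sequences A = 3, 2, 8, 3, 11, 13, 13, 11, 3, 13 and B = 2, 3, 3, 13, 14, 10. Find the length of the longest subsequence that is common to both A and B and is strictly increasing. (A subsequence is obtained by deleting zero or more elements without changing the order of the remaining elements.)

3

A longest common strictly increasing subsequence is 2, 3, 13 (length 3); it appears in order in both A and B, and no longer such subsequence exists.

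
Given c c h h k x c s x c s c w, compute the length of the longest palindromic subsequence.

One longest palindromic subsequence is ccxsxcc (positions 1,2,6,8,9,10,12); it reads the same forward and backward, and the interval DP gives dp[1][13] = 7.

7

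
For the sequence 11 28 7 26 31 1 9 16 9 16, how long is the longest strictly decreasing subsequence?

Scanning left to right, the best length ending at each element is: 11→1, 28→1, 7→2, 26→2, 31→1, 1→3, 9→3, 16→3, 9→4, 16→3.
So the longest decreasing subsequence has length 4, e.g. 28, 26, 16, 9.

4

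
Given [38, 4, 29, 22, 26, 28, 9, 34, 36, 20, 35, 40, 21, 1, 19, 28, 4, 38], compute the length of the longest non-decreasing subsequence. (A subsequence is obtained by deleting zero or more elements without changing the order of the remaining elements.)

7

Let dp[i] be the longest non-decreasing subsequence ending at position i. Then dp = [1, 1, 2, 2, 3, 4, 2, 5, 6, 3, 6, 7, 4, 1, 3, 5, 2, 7].
The maximum is 7; one witness is 4, 22, 26, 28, 34, 36, 40 at positions 2,4,5,6,8,9,12.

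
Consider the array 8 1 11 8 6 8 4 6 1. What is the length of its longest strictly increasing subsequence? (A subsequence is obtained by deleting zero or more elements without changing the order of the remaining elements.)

Let dp[i] be the longest increasing subsequence ending at position i. Then dp = [1, 1, 2, 2, 2, 3, 2, 3, 1].
The maximum is 3; one witness is 1, 6, 8 at positions 2,5,6.

3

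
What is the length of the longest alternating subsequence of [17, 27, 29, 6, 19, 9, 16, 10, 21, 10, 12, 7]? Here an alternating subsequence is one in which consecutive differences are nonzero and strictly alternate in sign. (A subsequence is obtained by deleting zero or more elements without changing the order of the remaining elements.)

11

Track the best alternating length ending on an up-step vs a down-step at each position: up/down = 1/1, 2/1, 2/1, 1/3, 4/3, 4/5, 6/5, 6/7, 8/3, 6/9, 10/9, 4/11.
The maximum over both is 11; one such subsequence is 17, 27, 6, 19, 9, 16, 10, 21, 10, 12, 7.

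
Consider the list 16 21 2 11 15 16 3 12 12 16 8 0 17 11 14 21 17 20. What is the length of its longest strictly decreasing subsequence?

5

Let dp[i] be the longest decreasing subsequence ending at position i. Then dp = [1, 1, 2, 2, 2, 2, 3, 3, 3, 2, 4, 5, 2, 4, 3, 1, 2, 2].
The maximum is 5; one witness is 16, 15, 12, 8, 0 at positions 1,5,8,11,12.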